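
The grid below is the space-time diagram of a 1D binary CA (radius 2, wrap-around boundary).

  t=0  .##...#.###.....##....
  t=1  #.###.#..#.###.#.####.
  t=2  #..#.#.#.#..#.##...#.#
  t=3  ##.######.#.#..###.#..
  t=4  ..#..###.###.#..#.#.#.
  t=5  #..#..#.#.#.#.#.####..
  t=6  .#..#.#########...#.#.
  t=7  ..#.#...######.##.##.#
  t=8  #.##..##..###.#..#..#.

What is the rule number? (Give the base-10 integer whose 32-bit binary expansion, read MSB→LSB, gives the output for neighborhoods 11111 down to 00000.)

  ##### -> #   bit 31 = 1  t=3,i=5
  ####. -> #   bit 30 = 1  t=1,i=19
  ###.# -> .   bit 29 = 0  t=1,i=4
  ###.. -> .   bit 28 = 0  t=0,i=10
  ##.## -> #   bit 27 = 1  t=3,i=2
  ##.#. -> #   bit 26 = 1  t=1,i=5
  ##..# -> #   bit 25 = 1  t=2,i=1
  ##... -> #   bit 24 = 1  t=0,i=3
  #.### -> .   bit 23 = 0  t=0,i=8
  #.##. -> .   bit 22 = 0  t=2,i=14
  #.#.# -> #   bit 21 = 1  t=1,i=0
  #.#.. -> .   bit 20 = 0  t=1,i=6
  #..## -> .   bit 19 = 0  t=3,i=14
  #..#. -> .   bit 18 = 0  t=1,i=8
  #...# -> #   bit 17 = 1  t=0,i=4
  #.... -> #   bit 16 = 1  t=0,i=12
  .#### -> .   bit 15 = 0  t=1,i=18
  .###. -> #   bit 14 = 1  t=0,i=9
  .##.# -> .   bit 13 = 0  t=3,i=1
  .##.. -> #   bit 12 = 1  t=0,i=2
  .#.## -> .   bit 11 = 0  t=0,i=7
  .#.#. -> #   bit 10 = 1  t=2,i=4
  .#..# -> #   bit 9 = 1  t=1,i=7
  .#... -> .   bit 8 = 0  t=4,i=21
  ..### -> .   bit 7 = 0  t=3,i=15
  ..##. -> .   bit 6 = 0  t=0,i=1
  ..#.# -> #   bit 5 = 1  t=0,i=6
  ..#.. -> .   bit 4 = 0  t=4,i=2
  ...## -> #   bit 3 = 1  t=0,i=0
  ...#. -> .   bit 2 = 0  t=0,i=5
  ....# -> .   bit 1 = 0  t=0,i=14
  ..... -> #   bit 0 = 1  t=0,i=13
  bits 11001111001000110101011000101001 = 3475199529

3475199529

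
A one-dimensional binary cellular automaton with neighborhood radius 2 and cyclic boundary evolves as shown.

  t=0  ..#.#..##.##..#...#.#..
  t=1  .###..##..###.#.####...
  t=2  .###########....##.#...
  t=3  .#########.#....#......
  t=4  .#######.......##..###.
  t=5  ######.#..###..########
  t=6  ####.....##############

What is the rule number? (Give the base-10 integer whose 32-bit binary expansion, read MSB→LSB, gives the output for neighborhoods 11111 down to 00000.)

  nb #####: next=#  (t=2,i=3, bit31=1)
  nb ####.: next=.  (t=1,i=18, bit30=0)
  nb ###.#: next=.  (t=1,i=12, bit29=0)
  nb ###..: next=#  (t=1,i=3, bit28=1)
  nb ##.##: next=.  (t=0,i=9, bit27=0)
  nb ##.#.: next=.  (t=1,i=13, bit26=0)
  nb ##..#: next=#  (t=0,i=12, bit25=1)
  nb ##...: next=.  (t=1,i=20, bit24=0)
  nb #.###: next=#  (t=1,i=16, bit23=1)
  nb #.##.: next=#  (t=0,i=10, bit22=1)
  nb #.#.#: next=.  (t=1,i=14, bit21=0)
  nb #.#..: next=.  (t=0,i=4, bit20=0)
  nb #..##: next=#  (t=0,i=6, bit19=1)
  nb #..#.: next=.  (t=0,i=13, bit18=0)
  nb #...#: next=#  (t=0,i=16, bit17=1)
  nb #....: next=.  (t=0,i=22, bit16=0)
  nb .####: next=#  (t=1,i=17, bit15=1)
  nb .###.: next=#  (t=1,i=2, bit14=1)
  nb .##.#: next=.  (t=0,i=8, bit13=0)
  nb .##..: next=#  (t=0,i=11, bit12=1)
  nb .#.##: next=.  (t=1,i=15, bit11=0)
  nb .#.#.: next=#  (t=0,i=3, bit10=1)
  nb .#..#: next=.  (t=0,i=5, bit9=0)
  nb .#...: next=.  (t=0,i=15, bit8=0)
  nb ..###: next=#  (t=1,i=1, bit7=1)
  nb ..##.: next=#  (t=0,i=7, bit6=1)
  nb ..#.#: next=#  (t=0,i=2, bit5=1)
  nb ..#..: next=#  (t=0,i=14, bit4=1)
  nb ...##: next=.  (t=1,i=0, bit3=0)
  nb ...#.: next=#  (t=0,i=1, bit2=1)
  nb ....#: next=.  (t=0,i=0, bit1=0)
  nb .....: next=#  (t=3,i=19, bit0=1)
  bits 10010010110010101101010011110101 = 2462766325

2462766325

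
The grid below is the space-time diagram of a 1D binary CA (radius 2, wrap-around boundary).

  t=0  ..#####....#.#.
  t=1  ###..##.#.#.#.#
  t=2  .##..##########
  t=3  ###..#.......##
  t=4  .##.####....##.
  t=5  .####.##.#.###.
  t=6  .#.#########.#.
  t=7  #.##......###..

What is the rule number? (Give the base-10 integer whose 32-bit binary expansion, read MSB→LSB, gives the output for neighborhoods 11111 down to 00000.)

2095529436

  ##### -> .   bit 31 = 0  t=0,i=4
  ####. -> #   bit 30 = 1  t=0,i=5
  ###.# -> #   bit 29 = 1  t=2,i=14
  ###.. -> #   bit 28 = 1  t=0,i=6
  ##.## -> #   bit 27 = 1  t=2,i=0
  ##.#. -> #   bit 26 = 1  t=1,i=7
  ##..# -> .   bit 25 = 0  t=1,i=3
  ##... -> .   bit 24 = 0  t=0,i=7
  #.### -> #   bit 23 = 1  t=1,i=14
  #.##. -> #   bit 22 = 1  t=2,i=1
  #.#.# -> #   bit 21 = 1  t=1,i=8
  #.#.. -> .   bit 20 = 0  t=0,i=13
  #..## -> .   bit 19 = 0  t=1,i=4
  #..#. -> #   bit 18 = 1  t=3,i=4
  #...# -> #   bit 17 = 1  t=0,i=0
  #.... -> #   bit 16 = 1  t=0,i=8
  .#### -> .   bit 15 = 0  t=0,i=3
  .###. -> .   bit 14 = 0  t=5,i=12
  .##.# -> #   bit 13 = 1  t=1,i=6
  .##.. -> #   bit 12 = 1  t=2,i=2
  .#.## -> #   bit 11 = 1  t=1,i=13
  .#.#. -> #   bit 10 = 1  t=0,i=12
  .#..# -> .   bit 9 = 0  t=6,i=14
  .#... -> #   bit 8 = 1  t=0,i=14
  ..### -> #   bit 7 = 1  t=0,i=2
  ..##. -> #   bit 6 = 1  t=1,i=5
  ..#.# -> .   bit 5 = 0  t=0,i=11
  ..#.. -> #   bit 4 = 1  t=3,i=5
  ...## -> #   bit 3 = 1  t=0,i=1
  ...#. -> #   bit 2 = 1  t=0,i=10
  ....# -> .   bit 1 = 0  t=0,i=9
  ..... -> .   bit 0 = 0  t=3,i=8
  bits 01111100111001110011110111011100 = 2095529436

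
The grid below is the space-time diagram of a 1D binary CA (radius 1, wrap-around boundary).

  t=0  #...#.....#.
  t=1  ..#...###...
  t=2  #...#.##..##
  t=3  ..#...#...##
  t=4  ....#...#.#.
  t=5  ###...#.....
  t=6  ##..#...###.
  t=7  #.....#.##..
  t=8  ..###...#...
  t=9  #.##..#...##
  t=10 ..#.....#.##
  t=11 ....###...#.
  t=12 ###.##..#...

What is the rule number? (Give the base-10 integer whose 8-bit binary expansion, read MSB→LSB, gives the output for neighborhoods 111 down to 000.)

  ### -> #   bit 7 = 1  t=1,i=7
  ##. -> .   bit 6 = 0  t=1,i=8
  #.# -> .   bit 5 = 0  t=0,i=11
  #.. -> .   bit 4 = 0  t=0,i=1
  .## -> #   bit 3 = 1  t=1,i=6
  .#. -> .   bit 2 = 0  t=0,i=0
  ..# -> .   bit 1 = 0  t=0,i=3
  ... -> #   bit 0 = 1  t=0,i=2
  bits 10001001 = 137

137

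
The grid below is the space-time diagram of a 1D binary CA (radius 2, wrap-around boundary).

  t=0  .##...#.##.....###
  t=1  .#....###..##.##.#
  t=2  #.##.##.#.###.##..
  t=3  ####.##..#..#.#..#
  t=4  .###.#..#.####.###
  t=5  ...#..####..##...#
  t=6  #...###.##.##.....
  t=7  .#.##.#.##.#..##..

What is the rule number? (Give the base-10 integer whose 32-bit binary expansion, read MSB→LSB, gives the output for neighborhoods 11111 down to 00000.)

  [31] ##### => #  t=3,i=1
  [30] ####. => #  t=3,i=2
  [29] ###.# => #  t=0,i=17
  [28] ###.. => #  t=1,i=8
  [27] ##.## => .  t=0,i=0
  [26] ##.#. => .  t=1,i=16
  [25] ##..# => .  t=1,i=9
  [24] ##... => .  t=0,i=3
  [23] #.### => .  t=2,i=10
  [22] #.##. => #  t=0,i=1
  [21] #.#.# => .  t=1,i=17
  [20] #.#.. => .  t=1,i=1
  [19] #..## => #  t=1,i=10
  [18] #..#. => #  t=2,i=17
  [17] #...# => .  t=0,i=4
  [16] #.... => #  t=0,i=11
  [15] .#### => .  t=3,i=0
  [14] .###. => .  t=0,i=16
  [13] .##.# => #  t=1,i=12
  [12] .##.. => .  t=0,i=2
  [11] .#.## => #  t=0,i=7
  [10] .#.#. => #  t=1,i=0
  [9] .#..# => #  t=3,i=10
  [8] .#... => #  t=1,i=2
  [7] ..### => #  t=0,i=15
  [6] ..##. => #  t=1,i=11
  [5] ..#.# => #  t=0,i=6
  [4] ..#.. => .  t=3,i=9
  [3] ...## => #  t=0,i=14
  [2] ...#. => .  t=0,i=5
  [1] ....# => .  t=0,i=13
  [0] ..... => #  t=0,i=12
  bits 11110000010011010010111111101001 = 4031590377

4031590377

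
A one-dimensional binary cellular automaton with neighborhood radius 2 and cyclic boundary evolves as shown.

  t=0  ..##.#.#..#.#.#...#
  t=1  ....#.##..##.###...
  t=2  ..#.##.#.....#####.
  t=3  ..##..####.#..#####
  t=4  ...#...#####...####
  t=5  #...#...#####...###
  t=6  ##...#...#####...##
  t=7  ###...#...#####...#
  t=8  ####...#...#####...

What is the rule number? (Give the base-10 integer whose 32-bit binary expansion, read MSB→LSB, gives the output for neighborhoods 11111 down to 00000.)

4119977250

  nb #####: next=#  (t=2,i=15, bit31=1)
  nb ####.: next=#  (t=2,i=16, bit30=1)
  nb ###.#: next=#  (t=3,i=9, bit29=1)
  nb ###..: next=#  (t=1,i=15, bit28=1)
  nb ##.##: next=.  (t=1,i=12, bit27=0)
  nb ##.#.: next=#  (t=0,i=4, bit26=1)
  nb ##..#: next=.  (t=1,i=8, bit25=0)
  nb ##...: next=#  (t=1,i=16, bit24=1)
  nb #.###: next=#  (t=1,i=13, bit23=1)
  nb #.##.: next=.  (t=1,i=6, bit22=0)
  nb #.#.#: next=.  (t=0,i=5, bit21=0)
  nb #.#..: next=#  (t=0,i=7, bit20=1)
  nb #..##: next=.  (t=0,i=1, bit19=0)
  nb #..#.: next=.  (t=0,i=9, bit18=0)
  nb #...#: next=.  (t=0,i=16, bit17=0)
  nb #....: next=#  (t=1,i=17, bit16=1)
  nb .####: next=#  (t=2,i=14, bit15=1)
  nb .###.: next=#  (t=1,i=14, bit14=1)
  nb .##.#: next=.  (t=0,i=3, bit13=0)
  nb .##..: next=#  (t=1,i=7, bit12=1)
  nb .#.##: next=#  (t=1,i=5, bit11=1)
  nb .#.#.: next=#  (t=0,i=6, bit10=1)
  nb .#..#: next=.  (t=0,i=0, bit9=0)
  nb .#...: next=#  (t=0,i=15, bit8=1)
  nb ..###: next=.  (t=2,i=13, bit7=0)
  nb ..##.: next=.  (t=0,i=2, bit6=0)
  nb ..#.#: next=#  (t=0,i=10, bit5=1)
  nb ..#..: next=.  (t=0,i=18, bit4=0)
  nb ...##: next=.  (t=2,i=12, bit3=0)
  nb ...#.: next=.  (t=0,i=17, bit2=0)
  nb ....#: next=#  (t=1,i=2, bit1=1)
  nb .....: next=.  (t=1,i=0, bit0=0)
  bits 11110101100100011101110100100010 = 4119977250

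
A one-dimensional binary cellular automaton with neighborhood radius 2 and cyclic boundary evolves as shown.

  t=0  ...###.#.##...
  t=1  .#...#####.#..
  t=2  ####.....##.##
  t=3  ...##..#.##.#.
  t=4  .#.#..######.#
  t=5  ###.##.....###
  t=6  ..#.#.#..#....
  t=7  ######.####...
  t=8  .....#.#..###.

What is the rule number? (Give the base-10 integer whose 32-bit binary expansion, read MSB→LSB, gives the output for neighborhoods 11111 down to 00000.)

904802166

  #####|.  b31=0 t=1,i=7
  ####.|.  b30=0 t=1,i=8
  ###.#|#  b29=1 t=0,i=5
  ###..|#  b28=1 t=2,i=3
  ##.##|.  b27=0 t=2,i=11
  ##.#.|#  b26=1 t=0,i=6
  ##..#|.  b25=0 t=3,i=5
  ##...|#  b24=1 t=0,i=11
  #.###|#  b23=1 t=2,i=12
  #.##.|#  b22=1 t=0,i=9
  #.#.#|#  b21=1 t=0,i=7
  #.#..|.  b20=0 t=1,i=11
  #..##|#  b19=1 t=4,i=5
  #..#.|#  b18=1 t=3,i=6
  #...#|#  b17=1 t=1,i=3
  #....|.  b16=0 t=0,i=12
  .####|.  b15=0 t=1,i=6
  .###.|.  b14=0 t=0,i=4
  .##.#|#  b13=1 t=2,i=10
  .##..|.  b12=0 t=0,i=10
  .#.##|#  b11=1 t=0,i=8
  .#.#.|#  b10=1 t=4,i=0
  .#..#|#  b9=1 t=4,i=4
  .#...|#  b8=1 t=1,i=2
  ..###|.  b7=0 t=0,i=3
  ..##.|#  b6=1 t=2,i=9
  ..#.#|#  b5=1 t=3,i=7
  ..#..|#  b4=1 t=1,i=1
  ...##|.  b3=0 t=0,i=2
  ...#.|#  b2=1 t=1,i=0
  ....#|#  b1=1 t=0,i=1
  .....|.  b0=0 t=0,i=0
  bits 00110101111011100010111101110110 = 904802166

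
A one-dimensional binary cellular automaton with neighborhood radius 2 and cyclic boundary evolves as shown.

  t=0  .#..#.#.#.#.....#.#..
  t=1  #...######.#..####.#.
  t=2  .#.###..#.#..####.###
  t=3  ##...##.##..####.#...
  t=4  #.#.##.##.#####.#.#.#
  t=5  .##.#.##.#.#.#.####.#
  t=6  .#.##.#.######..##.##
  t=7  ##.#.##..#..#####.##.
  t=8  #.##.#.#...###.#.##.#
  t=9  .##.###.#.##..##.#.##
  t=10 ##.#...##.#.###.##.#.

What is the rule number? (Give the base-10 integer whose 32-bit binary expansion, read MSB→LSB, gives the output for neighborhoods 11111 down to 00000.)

1600685550

  nb #####: next=.  (t=1,i=6, bit31=0)
  nb ####.: next=#  (t=1,i=8, bit30=1)
  nb ###.#: next=.  (t=1,i=9, bit29=0)
  nb ###..: next=#  (t=2,i=5, bit28=1)
  nb ##.##: next=#  (t=2,i=17, bit27=1)
  nb ##.#.: next=#  (t=1,i=10, bit26=1)
  nb ##..#: next=#  (t=2,i=6, bit25=1)
  nb ##...: next=#  (t=3,i=2, bit24=1)
  nb #.###: next=.  (t=2,i=3, bit23=0)
  nb #.##.: next=#  (t=3,i=8, bit22=1)
  nb #.#.#: next=#  (t=0,i=6, bit21=1)
  nb #.#..: next=.  (t=0,i=10, bit20=0)
  nb #..##: next=#  (t=1,i=13, bit19=1)
  nb #..#.: next=.  (t=0,i=3, bit18=0)
  nb #...#: next=.  (t=0,i=20, bit17=0)
  nb #....: next=.  (t=0,i=12, bit16=0)
  nb .####: next=#  (t=1,i=5, bit15=1)
  nb .###.: next=.  (t=2,i=4, bit14=0)
  nb .##.#: next=.  (t=3,i=6, bit13=0)
  nb .##..: next=.  (t=3,i=1, bit12=0)
  nb .#.##: next=.  (t=2,i=2, bit11=0)
  nb .#.#.: next=#  (t=0,i=5, bit10=1)
  nb .#..#: next=.  (t=0,i=2, bit9=0)
  nb .#...: next=#  (t=0,i=11, bit8=1)
  nb ..###: next=#  (t=1,i=4, bit7=1)
  nb ..##.: next=#  (t=3,i=0, bit6=1)
  nb ..#.#: next=#  (t=0,i=4, bit5=1)
  nb ..#..: next=.  (t=0,i=1, bit4=0)
  nb ...##: next=#  (t=1,i=3, bit3=1)
  nb ...#.: next=#  (t=0,i=0, bit2=1)
  nb ....#: next=#  (t=0,i=14, bit1=1)
  nb .....: next=.  (t=0,i=13, bit0=0)
  bits 01011111011010001000010111101110 = 1600685550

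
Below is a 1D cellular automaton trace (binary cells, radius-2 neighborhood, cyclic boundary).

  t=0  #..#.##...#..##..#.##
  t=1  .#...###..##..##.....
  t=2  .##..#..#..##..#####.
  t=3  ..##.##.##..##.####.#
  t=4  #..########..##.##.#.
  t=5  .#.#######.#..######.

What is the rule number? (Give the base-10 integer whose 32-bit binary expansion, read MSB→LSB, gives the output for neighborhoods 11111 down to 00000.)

3479286673

  nb #####: next=#  (t=2,i=17, bit31=1)
  nb ####.: next=#  (t=2,i=18, bit30=1)
  nb ###.#: next=.  (t=3,i=18, bit29=0)
  nb ###..: next=.  (t=0,i=0, bit28=0)
  nb ##.##: next=#  (t=3,i=4, bit27=1)
  nb ##.#.: next=#  (t=3,i=19, bit26=1)
  nb ##..#: next=#  (t=0,i=1, bit25=1)
  nb ##...: next=#  (t=0,i=7, bit24=1)
  nb #.###: next=.  (t=0,i=19, bit23=0)
  nb #.##.: next=#  (t=0,i=5, bit22=1)
  nb #.#.#: next=#  (t=4,i=19, bit21=1)
  nb #.#..: next=.  (t=3,i=20, bit20=0)
  nb #..##: next=.  (t=0,i=12, bit19=0)
  nb #..#.: next=.  (t=0,i=2, bit18=0)
  nb #...#: next=.  (t=0,i=8, bit17=0)
  nb #....: next=#  (t=1,i=17, bit16=1)
  nb .####: next=#  (t=2,i=16, bit15=1)
  nb .###.: next=.  (t=0,i=20, bit14=0)
  nb .##.#: next=#  (t=3,i=3, bit13=1)
  nb .##..: next=#  (t=0,i=6, bit12=1)
  nb .#.##: next=.  (t=0,i=4, bit11=0)
  nb .#.#.: next=.  (t=4,i=20, bit10=0)
  nb .#..#: next=#  (t=0,i=11, bit9=1)
  nb .#...: next=#  (t=1,i=2, bit8=1)
  nb ..###: next=#  (t=1,i=5, bit7=1)
  nb ..##.: next=.  (t=0,i=13, bit6=0)
  nb ..#.#: next=.  (t=0,i=3, bit5=0)
  nb ..#..: next=#  (t=0,i=10, bit4=1)
  nb ...##: next=.  (t=1,i=4, bit3=0)
  nb ...#.: next=.  (t=0,i=9, bit2=0)
  nb ....#: next=.  (t=1,i=20, bit1=0)
  nb .....: next=#  (t=1,i=18, bit0=1)
  bits 11001111011000011011001110010001 = 3479286673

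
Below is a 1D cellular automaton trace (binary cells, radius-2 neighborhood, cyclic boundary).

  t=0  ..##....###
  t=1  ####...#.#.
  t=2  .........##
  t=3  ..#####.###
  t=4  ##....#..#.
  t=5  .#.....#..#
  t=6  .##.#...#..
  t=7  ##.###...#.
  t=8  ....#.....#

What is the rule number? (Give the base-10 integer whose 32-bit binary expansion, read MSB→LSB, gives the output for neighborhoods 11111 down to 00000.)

641227593

  [31] ##### => .  t=3,i=4
  [30] ####. => .  t=1,i=2
  [29] ###.# => #  t=3,i=6
  [28] ###.. => .  t=0,i=10
  [27] ##.## => .  t=3,i=7
  [26] ##.#. => #  t=6,i=3
  [25] ##..# => #  t=0,i=0
  [24] ##... => .  t=0,i=4
  [23] #.### => .  t=1,i=0
  [22] #.##. => .  t=4,i=0
  [21] #.#.# => #  t=1,i=9
  [20] #.#.. => #  t=5,i=1
  [19] #..## => #  t=0,i=1
  [18] #..#. => .  t=4,i=8
  [17] #...# => .  t=1,i=5
  [16] #.... => .  t=0,i=5
  [15] .#### => .  t=1,i=1
  [14] .###. => #  t=0,i=9
  [13] .##.# => .  t=6,i=2
  [12] .##.. => #  t=0,i=3
  [11] .#.## => #  t=1,i=10
  [10] .#.#. => .  t=1,i=8
  [9] .#..# => #  t=4,i=7
  [8] .#... => #  t=5,i=2
  [7] ..### => .  t=0,i=8
  [6] ..##. => #  t=0,i=2
  [5] ..#.# => .  t=1,i=7
  [4] ..#.. => .  t=4,i=6
  [3] ...## => #  t=0,i=7
  [2] ...#. => .  t=1,i=6
  [1] ....# => .  t=0,i=6
  [0] ..... => #  t=2,i=2
  bits 00100110001110000101101101001001 = 641227593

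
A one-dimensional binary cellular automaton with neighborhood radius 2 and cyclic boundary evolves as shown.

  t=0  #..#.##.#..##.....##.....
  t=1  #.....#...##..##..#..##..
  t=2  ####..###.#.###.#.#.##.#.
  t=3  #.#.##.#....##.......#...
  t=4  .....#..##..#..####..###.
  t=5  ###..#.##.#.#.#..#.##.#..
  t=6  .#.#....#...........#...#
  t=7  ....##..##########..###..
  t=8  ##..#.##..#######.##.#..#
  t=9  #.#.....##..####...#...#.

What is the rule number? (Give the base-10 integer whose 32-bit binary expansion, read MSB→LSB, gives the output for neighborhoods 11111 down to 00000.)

3263914321

  [31] ##### => #  t=7,i=10
  [30] ####. => #  t=2,i=2
  [29] ###.# => .  t=2,i=8
  [28] ###.. => .  t=2,i=3
  [27] ##.## => .  t=8,i=17
  [26] ##.#. => .  t=0,i=7
  [25] ##..# => #  t=1,i=12
  [24] ##... => .  t=0,i=13
  [23] #.### => #  t=2,i=0
  [22] #.##. => .  t=0,i=5
  [21] #.#.# => .  t=2,i=10
  [20] #.#.. => .  t=0,i=8
  [19] #..## => #  t=0,i=10
  [18] #..#. => .  t=0,i=2
  [17] #...# => #  t=1,i=8
  [16] #.... => #  t=0,i=14
  [15] .#### => .  t=2,i=1
  [14] .###. => #  t=2,i=7
  [13] .##.# => #  t=0,i=6
  [12] .##.. => .  t=0,i=12
  [11] .#.## => .  t=0,i=4
  [10] .#.#. => .  t=2,i=17
  [9] .#..# => .  t=0,i=1
  [8] .#... => #  t=1,i=1
  [7] ..### => .  t=2,i=6
  [6] ..##. => #  t=0,i=11
  [5] ..#.# => .  t=0,i=3
  [4] ..#.. => #  t=0,i=0
  [3] ...## => .  t=0,i=17
  [2] ...#. => .  t=0,i=24
  [1] ....# => .  t=0,i=16
  [0] ..... => #  t=0,i=15
  bits 11000010100010110110000101010001 = 3263914321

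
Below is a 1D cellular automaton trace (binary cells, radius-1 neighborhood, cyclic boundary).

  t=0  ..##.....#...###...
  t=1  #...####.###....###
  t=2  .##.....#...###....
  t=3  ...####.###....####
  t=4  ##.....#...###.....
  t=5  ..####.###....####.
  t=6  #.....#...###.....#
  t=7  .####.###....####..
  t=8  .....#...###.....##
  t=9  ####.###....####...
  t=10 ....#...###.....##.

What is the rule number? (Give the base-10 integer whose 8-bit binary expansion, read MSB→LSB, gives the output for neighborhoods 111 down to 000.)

53

  ###|.  b7=0 t=0,i=14
  ##.|.  b6=0 t=0,i=3
  #.#|#  b5=1 t=1,i=8
  #..|#  b4=1 t=0,i=4
  .##|.  b3=0 t=0,i=2
  .#.|#  b2=1 t=0,i=9
  ..#|.  b1=0 t=0,i=1
  ...|#  b0=1 t=0,i=0
  bits 00110101 = 53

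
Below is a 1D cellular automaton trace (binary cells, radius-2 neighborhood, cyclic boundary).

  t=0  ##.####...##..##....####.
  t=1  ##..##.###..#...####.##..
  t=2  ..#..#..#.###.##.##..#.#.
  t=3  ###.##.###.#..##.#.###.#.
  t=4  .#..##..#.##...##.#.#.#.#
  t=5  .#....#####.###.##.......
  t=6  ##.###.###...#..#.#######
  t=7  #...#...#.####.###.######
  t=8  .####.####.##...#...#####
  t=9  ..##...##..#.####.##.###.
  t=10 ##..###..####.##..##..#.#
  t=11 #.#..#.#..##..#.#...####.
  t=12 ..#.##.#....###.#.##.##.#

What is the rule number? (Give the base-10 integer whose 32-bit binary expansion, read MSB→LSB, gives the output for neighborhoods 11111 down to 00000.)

  [31] ##### => #  t=5,i=8
  [30] ####. => #  t=0,i=5
  [29] ###.# => .  t=0,i=23
  [28] ###.. => .  t=0,i=6
  [27] ##.## => .  t=0,i=2
  [26] ##.#. => #  t=3,i=10
  [25] ##..# => #  t=0,i=12
  [24] ##... => #  t=0,i=7
  [23] #.### => .  t=0,i=3
  [22] #.##. => #  t=0,i=0
  [21] #.#.# => .  t=3,i=17
  [20] #.#.. => #  t=2,i=23
  [19] #..## => .  t=0,i=13
  [18] #..#. => #  t=1,i=11
  [17] #...# => #  t=0,i=8
  [16] #.... => #  t=0,i=17
  [15] .#### => #  t=0,i=4
  [14] .###. => #  t=1,i=8
  [13] .##.# => #  t=0,i=1
  [12] .##.. => .  t=0,i=11
  [11] .#.## => #  t=2,i=9
  [10] .#.#. => .  t=2,i=22
  [9] .#..# => .  t=2,i=3
  [8] .#... => .  t=1,i=13
  [7] ..### => .  t=0,i=20
  [6] ..##. => .  t=0,i=10
  [5] ..#.# => #  t=2,i=8
  [4] ..#.. => #  t=1,i=12
  [3] ...## => #  t=0,i=9
  [2] ...#. => #  t=2,i=1
  [1] ....# => #  t=0,i=18
  [0] ..... => #  t=5,i=20
  bits 11000111010101111110100000111111 = 3344427071

3344427071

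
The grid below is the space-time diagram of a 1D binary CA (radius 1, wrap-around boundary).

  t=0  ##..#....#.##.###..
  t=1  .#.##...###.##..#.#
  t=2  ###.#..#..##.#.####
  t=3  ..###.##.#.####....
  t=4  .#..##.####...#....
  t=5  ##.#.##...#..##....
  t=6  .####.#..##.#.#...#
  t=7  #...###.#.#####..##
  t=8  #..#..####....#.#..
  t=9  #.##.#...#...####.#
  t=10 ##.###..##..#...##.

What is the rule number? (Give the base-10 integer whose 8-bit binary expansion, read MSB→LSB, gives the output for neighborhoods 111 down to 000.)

102

  ### -> .   bit 7 = 0  t=0,i=15
  ##. -> #   bit 6 = 1  t=0,i=1
  #.# -> #   bit 5 = 1  t=0,i=10
  #.. -> .   bit 4 = 0  t=0,i=2
  .## -> .   bit 3 = 0  t=0,i=0
  .#. -> #   bit 2 = 1  t=0,i=4
  ..# -> #   bit 1 = 1  t=0,i=3
  ... -> .   bit 0 = 0  t=0,i=6
  bits 01100110 = 102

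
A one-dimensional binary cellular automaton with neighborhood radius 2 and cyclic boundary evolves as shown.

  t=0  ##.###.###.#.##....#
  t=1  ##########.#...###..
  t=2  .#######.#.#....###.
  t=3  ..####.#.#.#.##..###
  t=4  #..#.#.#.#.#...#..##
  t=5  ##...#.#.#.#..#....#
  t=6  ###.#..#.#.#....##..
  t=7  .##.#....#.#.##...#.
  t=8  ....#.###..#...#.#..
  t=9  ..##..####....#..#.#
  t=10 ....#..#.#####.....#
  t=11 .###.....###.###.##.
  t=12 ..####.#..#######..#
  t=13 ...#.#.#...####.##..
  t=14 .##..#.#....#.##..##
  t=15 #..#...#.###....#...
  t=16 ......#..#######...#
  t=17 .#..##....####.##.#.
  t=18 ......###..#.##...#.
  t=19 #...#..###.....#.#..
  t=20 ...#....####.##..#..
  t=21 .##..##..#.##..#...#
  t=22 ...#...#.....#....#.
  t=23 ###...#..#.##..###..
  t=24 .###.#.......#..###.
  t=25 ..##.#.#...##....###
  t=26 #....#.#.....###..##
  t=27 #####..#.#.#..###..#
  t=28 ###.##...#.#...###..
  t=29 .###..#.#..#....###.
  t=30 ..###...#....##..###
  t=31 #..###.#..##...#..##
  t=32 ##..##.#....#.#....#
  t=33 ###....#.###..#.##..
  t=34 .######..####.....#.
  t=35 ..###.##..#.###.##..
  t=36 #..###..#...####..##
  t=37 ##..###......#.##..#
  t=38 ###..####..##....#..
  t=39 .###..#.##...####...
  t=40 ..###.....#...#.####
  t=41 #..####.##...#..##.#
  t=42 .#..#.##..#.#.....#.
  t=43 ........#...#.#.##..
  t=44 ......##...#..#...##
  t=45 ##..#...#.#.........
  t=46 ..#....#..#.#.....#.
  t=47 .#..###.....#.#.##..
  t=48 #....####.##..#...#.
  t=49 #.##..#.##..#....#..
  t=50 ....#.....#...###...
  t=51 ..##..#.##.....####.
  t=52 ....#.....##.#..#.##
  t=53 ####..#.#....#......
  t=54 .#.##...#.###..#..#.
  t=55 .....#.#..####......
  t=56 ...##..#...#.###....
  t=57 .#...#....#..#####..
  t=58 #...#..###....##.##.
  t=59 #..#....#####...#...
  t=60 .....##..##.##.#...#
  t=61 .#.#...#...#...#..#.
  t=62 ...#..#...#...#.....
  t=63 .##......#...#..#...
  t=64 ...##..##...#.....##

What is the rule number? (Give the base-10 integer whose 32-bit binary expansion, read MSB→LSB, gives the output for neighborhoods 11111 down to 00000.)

3148988422

  [31] ##### => #  t=1,i=2
  [30] ####. => .  t=1,i=8
  [29] ###.# => #  t=0,i=1
  [28] ###.. => #  t=1,i=17
  [27] ##.## => #  t=0,i=2
  [26] ##.#. => .  t=0,i=10
  [25] ##..# => #  t=1,i=18
  [24] ##... => #  t=0,i=15
  [23] #.### => #  t=0,i=3
  [22] #.##. => .  t=0,i=13
  [21] #.#.# => #  t=0,i=11
  [20] #.#.. => #  t=1,i=11
  [19] #..## => .  t=1,i=19
  [18] #..#. => .  t=4,i=2
  [17] #...# => .  t=1,i=13
  [16] #.... => #  t=0,i=16
  [15] .#### => #  t=1,i=1
  [14] .###. => #  t=0,i=0
  [13] .##.# => .  t=7,i=2
  [12] .##.. => .  t=0,i=14
  [11] .#.## => .  t=0,i=12
  [10] .#.#. => .  t=2,i=10
  [9] .#..# => .  t=4,i=16
  [8] .#... => .  t=1,i=12
  [7] ..### => .  t=0,i=19
  [6] ..##. => .  t=6,i=16
  [5] ..#.# => .  t=4,i=3
  [4] ..#.. => .  t=4,i=15
  [3] ...## => .  t=0,i=18
  [2] ...#. => #  t=4,i=14
  [1] ....# => #  t=0,i=17
  [0] ..... => .  t=8,i=0
  bits 10111011101100011100000000000110 = 3148988422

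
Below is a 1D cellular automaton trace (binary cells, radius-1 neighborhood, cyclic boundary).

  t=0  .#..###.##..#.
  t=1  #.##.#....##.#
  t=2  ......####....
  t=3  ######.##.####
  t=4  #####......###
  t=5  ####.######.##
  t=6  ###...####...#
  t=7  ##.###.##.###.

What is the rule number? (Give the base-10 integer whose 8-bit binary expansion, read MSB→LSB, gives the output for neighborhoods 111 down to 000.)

147

  [7] ### => #  t=0,i=5
  [6] ##. => .  t=0,i=6
  [5] #.# => .  t=0,i=7
  [4] #.. => #  t=0,i=2
  [3] .## => .  t=0,i=4
  [2] .#. => .  t=0,i=1
  [1] ..# => #  t=0,i=0
  [0] ... => #  t=1,i=7
  bits 10010011 = 147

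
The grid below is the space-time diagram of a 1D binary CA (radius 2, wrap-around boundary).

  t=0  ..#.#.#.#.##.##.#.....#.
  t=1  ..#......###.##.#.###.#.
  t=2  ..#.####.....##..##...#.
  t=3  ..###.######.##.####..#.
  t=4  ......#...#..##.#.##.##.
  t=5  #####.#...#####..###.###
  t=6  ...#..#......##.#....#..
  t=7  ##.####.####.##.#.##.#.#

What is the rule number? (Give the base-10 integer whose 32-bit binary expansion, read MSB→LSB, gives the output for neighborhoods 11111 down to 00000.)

1373452915

  nb #####: next=.  (t=3,i=8, bit31=0)
  nb ####.: next=#  (t=2,i=6, bit30=1)
  nb ###.#: next=.  (t=1,i=11, bit29=0)
  nb ###..: next=#  (t=2,i=7, bit28=1)
  nb ##.##: next=.  (t=0,i=12, bit27=0)
  nb ##.#.: next=.  (t=0,i=15, bit26=0)
  nb ##..#: next=.  (t=2,i=15, bit25=0)
  nb ##...: next=#  (t=2,i=8, bit24=1)
  nb #.###: next=#  (t=1,i=18, bit23=1)
  nb #.##.: next=#  (t=0,i=10, bit22=1)
  nb #.#.#: next=.  (t=0,i=4, bit21=0)
  nb #.#..: next=#  (t=0,i=16, bit20=1)
  nb #..##: next=#  (t=2,i=16, bit19=1)
  nb #..#.: next=#  (t=3,i=21, bit18=1)
  nb #...#: next=.  (t=0,i=0, bit17=0)
  nb #....: next=#  (t=0,i=18, bit16=1)
  nb .####: next=.  (t=2,i=5, bit15=0)
  nb .###.: next=.  (t=1,i=10, bit14=0)
  nb .##.#: next=#  (t=0,i=11, bit13=1)
  nb .##..: next=#  (t=2,i=14, bit12=1)
  nb .#.##: next=#  (t=0,i=9, bit11=1)
  nb .#.#.: next=.  (t=0,i=3, bit10=0)
  nb .#..#: next=#  (t=4,i=11, bit9=1)
  nb .#...: next=.  (t=0,i=17, bit8=0)
  nb ..###: next=.  (t=1,i=9, bit7=0)
  nb ..##.: next=#  (t=2,i=13, bit6=1)
  nb ..#.#: next=#  (t=0,i=2, bit5=1)
  nb ..#..: next=#  (t=0,i=22, bit4=1)
  nb ...##: next=.  (t=1,i=8, bit3=0)
  nb ...#.: next=.  (t=0,i=1, bit2=0)
  nb ....#: next=#  (t=0,i=20, bit1=1)
  nb .....: next=#  (t=0,i=19, bit0=1)
  bits 01010001110111010011101001110011 = 1373452915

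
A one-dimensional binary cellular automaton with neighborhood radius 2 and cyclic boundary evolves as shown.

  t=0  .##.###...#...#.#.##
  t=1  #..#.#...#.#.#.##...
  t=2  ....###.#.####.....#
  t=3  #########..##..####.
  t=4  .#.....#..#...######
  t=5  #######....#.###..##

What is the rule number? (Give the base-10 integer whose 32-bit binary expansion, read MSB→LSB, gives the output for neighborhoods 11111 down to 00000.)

  [31] ##### => .  t=3,i=2
  [30] ####. => #  t=2,i=12
  [29] ###.# => #  t=2,i=6
  [28] ###.. => .  t=0,i=6
  [27] ##.## => #  t=0,i=0
  [26] ##.#. => #  t=2,i=7
  [25] ##..# => .  t=3,i=9
  [24] ##... => .  t=0,i=7
  [23] #.### => .  t=0,i=4
  [22] #.##. => .  t=0,i=1
  [21] #.#.# => #  t=0,i=16
  [20] #.#.. => #  t=1,i=5
  [19] #..## => #  t=3,i=10
  [18] #..#. => .  t=1,i=2
  [17] #...# => .  t=0,i=8
  [16] #.... => #  t=2,i=1
  [15] .#### => #  t=2,i=11
  [14] .###. => #  t=0,i=5
  [13] .##.# => .  t=0,i=2
  [12] .##.. => .  t=1,i=16
  [11] .#.## => .  t=0,i=17
  [10] .#.#. => #  t=0,i=15
  [9] .#..# => .  t=1,i=1
  [8] .#... => #  t=0,i=11
  [7] ..### => #  t=2,i=4
  [6] ..##. => .  t=3,i=11
  [5] ..#.# => .  t=0,i=14
  [4] ..#.. => .  t=0,i=10
  [3] ...## => #  t=2,i=3
  [2] ...#. => #  t=0,i=9
  [1] ....# => #  t=2,i=2
  [0] ..... => #  t=2,i=16
  bits 01101100001110011100010110001111 = 1815725455

1815725455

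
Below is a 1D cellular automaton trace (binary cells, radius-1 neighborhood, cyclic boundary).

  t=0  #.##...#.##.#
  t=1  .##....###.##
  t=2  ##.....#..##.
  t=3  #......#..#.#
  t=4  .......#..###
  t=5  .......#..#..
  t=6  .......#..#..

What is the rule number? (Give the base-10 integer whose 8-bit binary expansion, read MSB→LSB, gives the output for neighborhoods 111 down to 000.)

  ###|.  b7=0 t=1,i=8
  ##.|.  b6=0 t=0,i=0
  #.#|#  b5=1 t=0,i=1
  #..|.  b4=0 t=0,i=4
  .##|#  b3=1 t=0,i=2
  .#.|#  b2=1 t=0,i=7
  ..#|.  b1=0 t=0,i=6
  ...|.  b0=0 t=0,i=5
  bits 00101100 = 44

44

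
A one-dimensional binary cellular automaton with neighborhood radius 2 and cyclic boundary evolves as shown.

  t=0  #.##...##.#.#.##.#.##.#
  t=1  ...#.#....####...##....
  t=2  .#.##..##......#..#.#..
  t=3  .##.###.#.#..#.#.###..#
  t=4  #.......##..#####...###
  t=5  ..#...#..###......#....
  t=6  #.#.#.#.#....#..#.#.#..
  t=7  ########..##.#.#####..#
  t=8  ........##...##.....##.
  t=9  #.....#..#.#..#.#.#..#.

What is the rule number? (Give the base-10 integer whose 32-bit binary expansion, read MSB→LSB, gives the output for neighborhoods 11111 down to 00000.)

  ##### -> .   bit 31 = 0  t=4,i=14
  ####. -> .   bit 30 = 0  t=1,i=12
  ###.# -> .   bit 29 = 0  t=3,i=6
  ###.. -> .   bit 28 = 0  t=1,i=13
  ##.## -> .   bit 27 = 0  t=0,i=1
  ##.#. -> .   bit 26 = 0  t=0,i=9
  ##..# -> #   bit 25 = 1  t=2,i=5
  ##... -> .   bit 24 = 0  t=0,i=4
  #.### -> .   bit 23 = 0  t=3,i=4
  #.##. -> .   bit 22 = 0  t=0,i=2
  #.#.# -> #   bit 21 = 1  t=0,i=10
  #.#.. -> .   bit 20 = 0  t=1,i=5
  #..## -> #   bit 19 = 1  t=2,i=6
  #..#. -> #   bit 18 = 1  t=2,i=17
  #...# -> #   bit 17 = 1  t=0,i=5
  #.... -> #   bit 16 = 1  t=1,i=7
  .#### -> .   bit 15 = 0  t=1,i=11
  .###. -> .   bit 14 = 0  t=3,i=5
  .##.# -> .   bit 13 = 0  t=0,i=0
  .##.. -> #   bit 12 = 1  t=0,i=3
  .#.## -> #   bit 11 = 1  t=0,i=13
  .#.#. -> #   bit 10 = 1  t=0,i=11
  .#..# -> .   bit 9 = 0  t=2,i=16
  .#... -> .   bit 8 = 0  t=1,i=6
  ..### -> .   bit 7 = 0  t=1,i=10
  ..##. -> .   bit 6 = 0  t=0,i=7
  ..#.# -> #   bit 5 = 1  t=1,i=3
  ..#.. -> #   bit 4 = 1  t=2,i=15
  ...## -> .   bit 3 = 0  t=0,i=6
  ...#. -> .   bit 2 = 0  t=1,i=2
  ....# -> #   bit 1 = 1  t=1,i=1
  ..... -> .   bit 0 = 0  t=1,i=0
  bits 00000010001011110001110000110010 = 36641842

36641842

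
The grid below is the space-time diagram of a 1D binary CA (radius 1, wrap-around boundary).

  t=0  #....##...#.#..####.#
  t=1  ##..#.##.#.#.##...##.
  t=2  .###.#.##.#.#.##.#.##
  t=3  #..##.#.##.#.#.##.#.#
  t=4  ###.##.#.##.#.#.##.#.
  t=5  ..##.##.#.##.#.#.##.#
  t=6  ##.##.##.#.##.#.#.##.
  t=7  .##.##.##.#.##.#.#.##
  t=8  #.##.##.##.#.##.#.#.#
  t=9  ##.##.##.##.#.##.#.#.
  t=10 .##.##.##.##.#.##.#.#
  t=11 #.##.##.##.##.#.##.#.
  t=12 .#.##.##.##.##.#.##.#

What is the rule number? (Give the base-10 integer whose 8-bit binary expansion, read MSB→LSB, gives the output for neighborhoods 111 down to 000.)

  [7] ### => .  t=0,i=16
  [6] ##. => #  t=0,i=0
  [5] #.# => #  t=0,i=11
  [4] #.. => #  t=0,i=1
  [3] .## => .  t=0,i=5
  [2] .#. => .  t=0,i=10
  [1] ..# => #  t=0,i=4
  [0] ... => .  t=0,i=2
  bits 01110010 = 114

114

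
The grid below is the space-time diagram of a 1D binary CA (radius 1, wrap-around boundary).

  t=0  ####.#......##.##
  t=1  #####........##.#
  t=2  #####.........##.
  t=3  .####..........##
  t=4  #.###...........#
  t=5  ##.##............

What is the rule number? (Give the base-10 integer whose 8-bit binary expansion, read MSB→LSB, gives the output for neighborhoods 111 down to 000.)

224

  ###|#  b7=1 t=0,i=0
  ##.|#  b6=1 t=0,i=3
  #.#|#  b5=1 t=0,i=4
  #..|.  b4=0 t=0,i=6
  .##|.  b3=0 t=0,i=12
  .#.|.  b2=0 t=0,i=5
  ..#|.  b1=0 t=0,i=11
  ...|.  b0=0 t=0,i=7
  bits 11100000 = 224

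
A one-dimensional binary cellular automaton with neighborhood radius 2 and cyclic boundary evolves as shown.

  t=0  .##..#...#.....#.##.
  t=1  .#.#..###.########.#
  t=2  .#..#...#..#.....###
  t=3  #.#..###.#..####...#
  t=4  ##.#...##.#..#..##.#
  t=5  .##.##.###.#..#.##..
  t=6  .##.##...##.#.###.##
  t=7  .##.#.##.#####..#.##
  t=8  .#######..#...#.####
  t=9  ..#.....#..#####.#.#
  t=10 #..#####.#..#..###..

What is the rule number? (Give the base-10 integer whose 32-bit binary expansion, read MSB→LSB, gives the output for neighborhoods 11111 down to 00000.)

660843367

  #####|.  b31=0 t=1,i=12
  ####.|.  b30=0 t=1,i=16
  ###.#|#  b29=1 t=1,i=8
  ###..|.  b28=0 t=3,i=15
  ##.##|.  b27=0 t=1,i=9
  ##.#.|#  b26=1 t=1,i=18
  ##..#|#  b25=1 t=0,i=3
  ##...|#  b24=1 t=3,i=16
  #.###|.  b23=0 t=1,i=10
  #.##.|#  b22=1 t=0,i=17
  #.#.#|#  b21=1 t=1,i=1
  #.#..|.  b20=0 t=1,i=3
  #..##|.  b19=0 t=0,i=0
  #..#.|.  b18=0 t=0,i=4
  #...#|#  b17=1 t=0,i=7
  #....|#  b16=1 t=0,i=11
  .####|#  b15=1 t=1,i=11
  .###.|.  b14=0 t=1,i=7
  .##.#|#  b13=1 t=3,i=0
  .##..|.  b12=0 t=0,i=2
  .#.##|#  b11=1 t=0,i=16
  .#.#.|.  b10=0 t=1,i=0
  .#..#|#  b9=1 t=1,i=4
  .#...|#  b8=1 t=0,i=6
  ..###|.  b7=0 t=1,i=6
  ..##.|#  b6=1 t=0,i=1
  ..#.#|#  b5=1 t=0,i=15
  ..#..|.  b4=0 t=0,i=5
  ...##|.  b3=0 t=2,i=16
  ...#.|#  b2=1 t=0,i=8
  ....#|#  b1=1 t=0,i=13
  .....|#  b0=1 t=0,i=12
  bits 00100111011000111010101101100111 = 660843367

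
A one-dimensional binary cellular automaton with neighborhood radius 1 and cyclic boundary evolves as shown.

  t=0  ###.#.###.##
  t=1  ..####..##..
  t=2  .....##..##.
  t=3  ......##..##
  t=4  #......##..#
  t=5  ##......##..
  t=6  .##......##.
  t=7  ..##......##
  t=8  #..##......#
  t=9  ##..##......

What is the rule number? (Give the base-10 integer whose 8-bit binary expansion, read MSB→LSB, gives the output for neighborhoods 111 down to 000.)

116

  ###|.  b7=0 t=0,i=0
  ##.|#  b6=1 t=0,i=2
  #.#|#  b5=1 t=0,i=3
  #..|#  b4=1 t=1,i=6
  .##|.  b3=0 t=0,i=6
  .#.|#  b2=1 t=0,i=4
  ..#|.  b1=0 t=1,i=1
  ...|.  b0=0 t=1,i=0
  bits 01110100 = 116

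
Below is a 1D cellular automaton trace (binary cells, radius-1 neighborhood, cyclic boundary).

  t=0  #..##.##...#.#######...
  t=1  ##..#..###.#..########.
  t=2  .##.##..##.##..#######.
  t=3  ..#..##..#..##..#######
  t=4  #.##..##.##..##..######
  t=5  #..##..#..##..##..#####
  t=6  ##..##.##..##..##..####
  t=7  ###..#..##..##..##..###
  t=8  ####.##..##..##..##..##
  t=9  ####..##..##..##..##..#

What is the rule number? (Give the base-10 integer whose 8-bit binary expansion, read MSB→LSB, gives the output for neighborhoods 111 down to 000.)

  ### -> #   bit 7 = 1  t=0,i=14
  ##. -> #   bit 6 = 1  t=0,i=4
  #.# -> .   bit 5 = 0  t=0,i=5
  #.. -> #   bit 4 = 1  t=0,i=1
  .## -> .   bit 3 = 0  t=0,i=3
  .#. -> #   bit 2 = 1  t=0,i=0
  ..# -> .   bit 1 = 0  t=0,i=2
  ... -> #   bit 0 = 1  t=0,i=9
  bits 11010101 = 213

213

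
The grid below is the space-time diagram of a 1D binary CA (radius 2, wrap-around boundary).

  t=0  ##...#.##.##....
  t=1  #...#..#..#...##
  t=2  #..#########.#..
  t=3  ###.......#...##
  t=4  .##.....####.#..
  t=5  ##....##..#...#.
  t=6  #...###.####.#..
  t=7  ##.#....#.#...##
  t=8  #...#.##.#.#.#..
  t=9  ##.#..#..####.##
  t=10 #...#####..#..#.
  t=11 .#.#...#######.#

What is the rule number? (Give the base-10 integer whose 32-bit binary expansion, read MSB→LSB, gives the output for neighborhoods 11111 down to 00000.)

1391200094

  nb #####: next=.  (t=2,i=5, bit31=0)
  nb ####.: next=#  (t=2,i=10, bit30=1)
  nb ###.#: next=.  (t=2,i=11, bit29=0)
  nb ###..: next=#  (t=1,i=0, bit28=1)
  nb ##.##: next=.  (t=0,i=9, bit27=0)
  nb ##.#.: next=.  (t=2,i=12, bit26=0)
  nb ##..#: next=#  (t=5,i=8, bit25=1)
  nb ##...: next=.  (t=0,i=2, bit24=0)
  nb #.###: next=#  (t=6,i=8, bit23=1)
  nb #.##.: next=#  (t=0,i=7, bit22=1)
  nb #.#.#: next=#  (t=8,i=9, bit21=1)
  nb #.#..: next=.  (t=2,i=13, bit20=0)
  nb #..##: next=#  (t=2,i=2, bit19=1)
  nb #..#.: next=#  (t=1,i=6, bit18=1)
  nb #...#: next=.  (t=0,i=3, bit17=0)
  nb #....: next=.  (t=0,i=13, bit16=0)
  nb .####: next=.  (t=2,i=4, bit15=0)
  nb .###.: next=.  (t=1,i=15, bit14=0)
  nb .##.#: next=.  (t=0,i=8, bit13=0)
  nb .##..: next=.  (t=0,i=1, bit12=0)
  nb .#.##: next=.  (t=0,i=6, bit11=0)
  nb .#.#.: next=#  (t=7,i=9, bit10=1)
  nb .#..#: next=#  (t=1,i=5, bit9=1)
  nb .#...: next=#  (t=1,i=11, bit8=1)
  nb ..###: next=.  (t=1,i=14, bit7=0)
  nb ..##.: next=#  (t=0,i=0, bit6=1)
  nb ..#.#: next=.  (t=0,i=5, bit5=0)
  nb ..#..: next=#  (t=1,i=4, bit4=1)
  nb ...##: next=#  (t=0,i=15, bit3=1)
  nb ...#.: next=#  (t=0,i=4, bit2=1)
  nb ....#: next=#  (t=0,i=14, bit1=1)
  nb .....: next=.  (t=3,i=5, bit0=0)
  bits 01010010111011000000011101011110 = 1391200094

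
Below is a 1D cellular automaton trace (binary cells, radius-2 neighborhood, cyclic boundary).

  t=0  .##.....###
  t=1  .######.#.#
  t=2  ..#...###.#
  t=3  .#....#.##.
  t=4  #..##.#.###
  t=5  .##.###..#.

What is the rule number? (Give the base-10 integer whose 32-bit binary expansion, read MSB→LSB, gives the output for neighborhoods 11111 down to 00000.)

661500067

  #####|.  b31=0 t=1,i=3
  ####.|.  b30=0 t=1,i=5
  ###.#|#  b29=1 t=0,i=10
  ###..|.  b28=0 t=4,i=0
  ##.##|.  b27=0 t=0,i=0
  ##.#.|#  b26=1 t=1,i=7
  ##..#|#  b25=1 t=3,i=10
  ##...|#  b24=1 t=0,i=3
  #.###|.  b23=0 t=1,i=1
  #.##.|#  b22=1 t=0,i=1
  #.#.#|#  b21=1 t=1,i=8
  #.#..|.  b20=0 t=2,i=10
  #..##|#  b19=1 t=4,i=2
  #..#.|#  b18=1 t=2,i=1
  #...#|.  b17=0 t=2,i=4
  #....|#  b16=1 t=0,i=4
  .####|#  b15=1 t=1,i=2
  .###.|.  b14=0 t=0,i=9
  .##.#|#  b13=1 t=4,i=4
  .##..|#  b12=1 t=0,i=2
  .#.##|.  b11=0 t=1,i=0
  .#.#.|.  b10=0 t=1,i=9
  .#..#|.  b9=0 t=2,i=0
  .#...|.  b8=0 t=2,i=3
  ..###|#  b7=1 t=0,i=8
  ..##.|.  b6=0 t=4,i=3
  ..#.#|#  b5=1 t=3,i=6
  ..#..|.  b4=0 t=2,i=2
  ...##|.  b3=0 t=0,i=7
  ...#.|.  b2=0 t=3,i=5
  ....#|#  b1=1 t=0,i=6
  .....|#  b0=1 t=0,i=5
  bits 00100111011011011011000010100011 = 661500067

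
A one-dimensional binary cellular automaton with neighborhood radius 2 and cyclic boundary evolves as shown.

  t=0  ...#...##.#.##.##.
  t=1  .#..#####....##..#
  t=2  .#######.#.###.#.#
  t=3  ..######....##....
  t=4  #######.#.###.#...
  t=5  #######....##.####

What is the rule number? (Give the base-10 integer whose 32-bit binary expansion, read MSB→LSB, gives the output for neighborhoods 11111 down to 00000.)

  #####|#  b31=1 t=1,i=6
  ####.|#  b30=1 t=1,i=7
  ###.#|#  b29=1 t=2,i=7
  ###..|.  b28=0 t=1,i=8
  ##.##|#  b27=1 t=0,i=14
  ##.#.|.  b26=0 t=0,i=9
  ##..#|#  b25=1 t=1,i=15
  ##...|#  b24=1 t=0,i=17
  #.###|.  b23=0 t=2,i=1
  #.##.|.  b22=0 t=0,i=12
  #.#.#|.  b21=0 t=0,i=10
  #.#..|#  b20=1 t=1,i=1
  #..##|#  b19=1 t=1,i=3
  #..#.|.  b18=0 t=1,i=16
  #...#|#  b17=1 t=0,i=5
  #....|.  b16=0 t=0,i=0
  .####|#  b15=1 t=1,i=5
  .###.|#  b14=1 t=2,i=12
  .##.#|#  b13=1 t=0,i=8
  .##..|.  b12=0 t=0,i=16
  .#.##|.  b11=0 t=0,i=11
  .#.#.|.  b10=0 t=1,i=0
  .#..#|#  b9=1 t=1,i=2
  .#...|#  b8=1 t=0,i=4
  ..###|#  b7=1 t=1,i=4
  ..##.|#  b6=1 t=0,i=7
  ..#.#|#  b5=1 t=1,i=17
  ..#..|.  b4=0 t=0,i=3
  ...##|#  b3=1 t=0,i=6
  ...#.|.  b2=0 t=0,i=2
  ....#|#  b1=1 t=0,i=1
  .....|.  b0=0 t=3,i=16
  bits 11101011000110101110001111101010 = 3944408042

3944408042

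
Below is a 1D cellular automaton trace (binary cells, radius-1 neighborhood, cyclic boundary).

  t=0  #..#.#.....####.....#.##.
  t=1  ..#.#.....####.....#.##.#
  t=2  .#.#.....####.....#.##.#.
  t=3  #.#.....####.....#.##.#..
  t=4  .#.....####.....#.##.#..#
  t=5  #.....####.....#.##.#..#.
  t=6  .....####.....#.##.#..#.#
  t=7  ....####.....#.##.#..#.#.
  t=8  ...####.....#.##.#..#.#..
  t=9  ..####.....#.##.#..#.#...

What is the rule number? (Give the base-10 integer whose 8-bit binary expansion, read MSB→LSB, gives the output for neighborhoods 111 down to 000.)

  ### -> #   bit 7 = 1  t=0,i=12
  ##. -> .   bit 6 = 0  t=0,i=14
  #.# -> #   bit 5 = 1  t=0,i=4
  #.. -> .   bit 4 = 0  t=0,i=1
  .## -> #   bit 3 = 1  t=0,i=11
  .#. -> .   bit 2 = 0  t=0,i=0
  ..# -> #   bit 1 = 1  t=0,i=2
  ... -> .   bit 0 = 0  t=0,i=7
  bits 10101010 = 170

170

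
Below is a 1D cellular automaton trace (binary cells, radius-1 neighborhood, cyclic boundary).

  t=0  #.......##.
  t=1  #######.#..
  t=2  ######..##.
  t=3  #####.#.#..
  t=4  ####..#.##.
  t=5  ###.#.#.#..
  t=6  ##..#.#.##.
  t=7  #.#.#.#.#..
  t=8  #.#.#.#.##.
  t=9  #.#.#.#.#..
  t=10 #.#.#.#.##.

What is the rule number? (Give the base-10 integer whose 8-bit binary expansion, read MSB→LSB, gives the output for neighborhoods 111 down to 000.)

157

  ### -> #   bit 7 = 1  t=1,i=1
  ##. -> .   bit 6 = 0  t=0,i=9
  #.# -> .   bit 5 = 0  t=0,i=10
  #.. -> #   bit 4 = 1  t=0,i=1
  .## -> #   bit 3 = 1  t=0,i=8
  .#. -> #   bit 2 = 1  t=0,i=0
  ..# -> .   bit 1 = 0  t=0,i=7
  ... -> #   bit 0 = 1  t=0,i=2
  bits 10011101 = 157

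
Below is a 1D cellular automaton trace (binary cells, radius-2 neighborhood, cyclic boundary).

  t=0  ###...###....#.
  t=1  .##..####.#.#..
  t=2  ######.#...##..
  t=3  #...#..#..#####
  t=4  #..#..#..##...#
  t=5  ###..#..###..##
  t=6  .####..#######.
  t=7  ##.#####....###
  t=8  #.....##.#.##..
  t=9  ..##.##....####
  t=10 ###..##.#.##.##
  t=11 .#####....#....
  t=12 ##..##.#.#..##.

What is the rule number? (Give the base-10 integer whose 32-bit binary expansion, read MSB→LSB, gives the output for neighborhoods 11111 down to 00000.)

  #####|.  b31=0 t=2,i=2
  ####.|#  b30=1 t=1,i=7
  ###.#|.  b29=0 t=1,i=8
  ###..|#  b28=1 t=0,i=2
  ##.##|.  b27=0 t=7,i=2
  ##.#.|.  b26=0 t=1,i=9
  ##..#|#  b25=1 t=1,i=3
  ##...|.  b24=0 t=0,i=3
  #.###|.  b23=0 t=0,i=0
  #.##.|#  b22=1 t=8,i=11
  #.#.#|.  b21=0 t=1,i=10
  #.#..|#  b20=1 t=1,i=12
  #..##|#  b19=1 t=1,i=4
  #..#.|#  b18=1 t=3,i=6
  #...#|.  b17=0 t=0,i=4
  #....|#  b16=1 t=0,i=10
  .####|.  b15=0 t=1,i=6
  .###.|#  b14=1 t=0,i=1
  .##.#|.  b13=0 t=8,i=7
  .##..|#  b12=1 t=1,i=2
  .#.##|.  b11=0 t=0,i=14
  .#.#.|#  b10=1 t=1,i=11
  .#..#|.  b9=0 t=3,i=5
  .#...|.  b8=0 t=1,i=13
  ..###|#  b7=1 t=0,i=6
  ..##.|#  b6=1 t=1,i=1
  ..#.#|.  b5=0 t=0,i=13
  ..#..|.  b4=0 t=3,i=4
  ...##|#  b3=1 t=0,i=5
  ...#.|#  b2=1 t=0,i=12
  ....#|.  b1=0 t=0,i=11
  .....|#  b0=1 t=8,i=3
  bits 01010010010111010101010011001101 = 1381848269

1381848269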